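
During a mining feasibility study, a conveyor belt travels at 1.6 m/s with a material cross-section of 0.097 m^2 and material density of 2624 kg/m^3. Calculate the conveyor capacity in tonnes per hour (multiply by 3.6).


Volumetric flow = speed * area
= 1.6 * 0.097 = 0.1552 m^3/s
Mass flow = volumetric * density
= 0.1552 * 2624 = 407.2448 kg/s
Convert to t/h: multiply by 3.6
Capacity = 407.2448 * 3.6
= 1466.0813 t/h

1466.0813 t/h


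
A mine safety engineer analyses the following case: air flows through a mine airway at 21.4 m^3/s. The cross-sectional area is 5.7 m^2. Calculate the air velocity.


Velocity = flow rate / cross-sectional area
= 21.4 / 5.7
= 3.7544 m/s

3.7544 m/s


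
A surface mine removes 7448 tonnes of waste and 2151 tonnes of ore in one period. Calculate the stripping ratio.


Stripping ratio = waste tonnage / ore tonnage
= 7448 / 2151
= 3.4626

3.4626


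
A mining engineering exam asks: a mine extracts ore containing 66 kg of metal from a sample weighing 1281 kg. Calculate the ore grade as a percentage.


5.1522%

Ore grade = (metal mass / ore mass) * 100
= (66 / 1281) * 100
= 0.05152224824 * 100
= 5.1522%


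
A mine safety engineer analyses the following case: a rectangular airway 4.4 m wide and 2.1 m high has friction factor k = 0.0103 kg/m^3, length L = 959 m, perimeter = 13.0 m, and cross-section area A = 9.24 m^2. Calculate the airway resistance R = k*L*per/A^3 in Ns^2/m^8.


0.1628 Ns^2/m^8

Compute the numerator:
k * L * per = 0.0103 * 959 * 13.0
= 128.4101
Compute the denominator:
A^3 = 9.24^3 = 788.889024
Resistance:
R = 128.4101 / 788.889024
= 0.1628 Ns^2/m^8


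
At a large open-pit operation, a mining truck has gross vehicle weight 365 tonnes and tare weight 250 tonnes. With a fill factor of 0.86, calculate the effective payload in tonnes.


98.9 tonnes

Maximum payload = gross - tare
= 365 - 250 = 115 tonnes
Effective payload = max payload * fill factor
= 115 * 0.86
= 98.9 tonnes


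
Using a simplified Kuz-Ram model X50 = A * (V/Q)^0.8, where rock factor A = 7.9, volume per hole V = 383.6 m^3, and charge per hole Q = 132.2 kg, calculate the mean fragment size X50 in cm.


Compute V/Q:
V/Q = 383.6 / 132.2 = 2.901664145
Raise to the power 0.8:
(V/Q)^0.8 = 2.901664145^0.8 = 2.3448643
Multiply by A:
X50 = 7.9 * 2.3448643
= 18.5244 cm

18.5244 cm


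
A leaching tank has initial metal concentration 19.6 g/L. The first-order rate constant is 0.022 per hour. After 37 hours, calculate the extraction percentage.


Compute the exponent:
-k * t = -0.022 * 37 = -0.814
Remaining concentration:
C = 19.6 * exp(-0.814)
= 19.6 * 0.4430821881
= 8.684410886 g/L
Extracted = 19.6 - 8.684410886 = 10.91558911 g/L
Extraction % = 10.91558911 / 19.6 * 100
= 55.6918%

55.6918%


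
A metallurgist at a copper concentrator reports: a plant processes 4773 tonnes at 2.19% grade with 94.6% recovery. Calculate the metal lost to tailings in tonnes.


Total metal in feed:
= 4773 * 2.19 / 100 = 104.5287 tonnes
Metal recovered:
= 104.5287 * 94.6 / 100 = 98.8841502 tonnes
Metal lost to tailings:
= 104.5287 - 98.8841502
= 5.6445 tonnes

5.6445 tonnes


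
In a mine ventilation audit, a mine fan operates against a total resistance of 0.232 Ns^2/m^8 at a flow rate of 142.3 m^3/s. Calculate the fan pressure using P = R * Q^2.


4697.8353 Pa

Compute Q^2:
Q^2 = 142.3^2 = 20249.29
Compute pressure:
P = R * Q^2 = 0.232 * 20249.29
= 4697.8353 Pa


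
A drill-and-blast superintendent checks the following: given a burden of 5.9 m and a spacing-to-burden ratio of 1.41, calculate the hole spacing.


8.319 m

Spacing = burden * ratio
= 5.9 * 1.41
= 8.319 m


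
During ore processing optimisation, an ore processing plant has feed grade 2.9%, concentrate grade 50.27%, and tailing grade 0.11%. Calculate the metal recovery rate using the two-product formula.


96.4179%

Using the two-product formula:
R = 100 * c * (f - t) / (f * (c - t))
Numerator = 100 * 50.27 * (2.9 - 0.11)
= 100 * 50.27 * 2.79
= 14025.33
Denominator = 2.9 * (50.27 - 0.11)
= 2.9 * 50.16
= 145.464
R = 14025.33 / 145.464
= 96.4179%


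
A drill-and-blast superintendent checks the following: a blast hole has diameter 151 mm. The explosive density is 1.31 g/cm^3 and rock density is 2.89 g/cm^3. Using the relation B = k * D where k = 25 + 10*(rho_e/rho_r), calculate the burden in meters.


4.4595 m

First, compute k:
rho_e / rho_r = 1.31 / 2.89 = 0.4532871972
k = 25 + 10 * 0.4532871972 = 29.53287197
Then, compute burden:
B = k * D / 1000 = 29.53287197 * 151 / 1000
= 4459.463668 / 1000
= 4.4595 m


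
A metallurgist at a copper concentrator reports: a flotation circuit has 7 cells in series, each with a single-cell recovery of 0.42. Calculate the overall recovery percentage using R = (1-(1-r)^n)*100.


Complement of single-cell recovery:
1 - r = 1 - 0.42 = 0.58
Raise to power n:
(1 - r)^7 = 0.58^7 = 0.02207984168
Overall recovery:
R = (1 - 0.02207984168) * 100
= 97.792%

97.792%


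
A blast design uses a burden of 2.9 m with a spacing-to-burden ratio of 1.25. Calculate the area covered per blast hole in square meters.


10.5125 m^2

First, find the spacing:
Spacing = burden * ratio = 2.9 * 1.25
= 3.625 m
Then, calculate the area:
Area = burden * spacing = 2.9 * 3.625
= 10.5125 m^2


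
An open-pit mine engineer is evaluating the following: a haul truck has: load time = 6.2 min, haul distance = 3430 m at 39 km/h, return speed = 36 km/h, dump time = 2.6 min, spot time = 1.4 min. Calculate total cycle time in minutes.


Convert haul speed to m/min: 39 * 1000/60 = 650 m/min
Haul time = 3430 / 650 = 5.276923077 min
Convert return speed to m/min: 36 * 1000/60 = 600 m/min
Return time = 3430 / 600 = 5.716666667 min
Total cycle time:
= 6.2 + 5.276923077 + 2.6 + 5.716666667 + 1.4
= 21.1936 min

21.1936 min


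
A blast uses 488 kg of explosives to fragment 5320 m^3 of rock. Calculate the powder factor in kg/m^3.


0.0917 kg/m^3

Powder factor = explosive mass / rock volume
= 488 / 5320
= 0.0917 kg/m^3


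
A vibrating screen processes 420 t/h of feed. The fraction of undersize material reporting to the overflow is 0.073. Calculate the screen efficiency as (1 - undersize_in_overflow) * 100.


Screen efficiency = (1 - fraction of undersize in overflow) * 100
= (1 - 0.073) * 100
= 0.927 * 100
= 92.7%

92.7%


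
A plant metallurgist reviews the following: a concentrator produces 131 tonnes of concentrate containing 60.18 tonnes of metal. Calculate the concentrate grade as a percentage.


Grade = (metal in concentrate / concentrate mass) * 100
= (60.18 / 131) * 100
= 0.459389313 * 100
= 45.9389%

45.9389%


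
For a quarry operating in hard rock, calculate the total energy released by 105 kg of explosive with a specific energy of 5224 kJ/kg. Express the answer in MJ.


548.52 MJ

Energy = mass * specific_energy / 1000
= 105 * 5224 / 1000
= 548520 / 1000
= 548.52 MJ


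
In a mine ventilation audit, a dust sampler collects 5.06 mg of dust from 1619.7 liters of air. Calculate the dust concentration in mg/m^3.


Convert liters to m^3: 1 m^3 = 1000 L
Concentration = mass / volume * 1000
= 5.06 / 1619.7 * 1000
= 0.003124035315 * 1000
= 3.124 mg/m^3

3.124 mg/m^3


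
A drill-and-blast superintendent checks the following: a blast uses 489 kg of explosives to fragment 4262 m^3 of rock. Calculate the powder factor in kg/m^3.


0.1147 kg/m^3

Powder factor = explosive mass / rock volume
= 489 / 4262
= 0.1147 kg/m^3


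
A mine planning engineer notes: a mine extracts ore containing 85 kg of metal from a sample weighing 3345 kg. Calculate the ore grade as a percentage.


Ore grade = (metal mass / ore mass) * 100
= (85 / 3345) * 100
= 0.02541106129 * 100
= 2.5411%

2.5411%


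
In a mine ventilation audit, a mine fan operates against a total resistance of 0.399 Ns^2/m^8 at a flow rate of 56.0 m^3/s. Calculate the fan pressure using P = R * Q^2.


1251.264 Pa

Compute Q^2:
Q^2 = 56.0^2 = 3136.0
Compute pressure:
P = R * Q^2 = 0.399 * 3136.0
= 1251.264 Pa


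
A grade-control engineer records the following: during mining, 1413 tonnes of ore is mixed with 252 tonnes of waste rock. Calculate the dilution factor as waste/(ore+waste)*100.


15.1351%

Total material = ore + waste
= 1413 + 252 = 1665 tonnes
Dilution = waste / total * 100
= 252 / 1665 * 100
= 0.1513513514 * 100
= 15.1351%


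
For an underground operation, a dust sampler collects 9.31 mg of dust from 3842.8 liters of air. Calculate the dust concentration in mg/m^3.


2.4227 mg/m^3

Convert liters to m^3: 1 m^3 = 1000 L
Concentration = mass / volume * 1000
= 9.31 / 3842.8 * 1000
= 0.002422712605 * 1000
= 2.4227 mg/m^3


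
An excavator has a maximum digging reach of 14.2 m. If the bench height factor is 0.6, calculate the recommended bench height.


8.52 m

Bench height = reach * factor
= 14.2 * 0.6
= 8.52 m


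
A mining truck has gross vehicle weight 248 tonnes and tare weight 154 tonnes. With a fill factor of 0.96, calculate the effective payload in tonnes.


90.24 tonnes

Maximum payload = gross - tare
= 248 - 154 = 94 tonnes
Effective payload = max payload * fill factor
= 94 * 0.96
= 90.24 tonnes


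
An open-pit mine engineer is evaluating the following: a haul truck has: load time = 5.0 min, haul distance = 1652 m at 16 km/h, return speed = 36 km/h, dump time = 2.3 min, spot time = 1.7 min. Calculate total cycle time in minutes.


Convert haul speed to m/min: 16 * 1000/60 = 266.6666667 m/min
Haul time = 1652 / 266.6666667 = 6.195 min
Convert return speed to m/min: 36 * 1000/60 = 600 m/min
Return time = 1652 / 600 = 2.753333333 min
Total cycle time:
= 5.0 + 6.195 + 2.3 + 2.753333333 + 1.7
= 17.9483 min

17.9483 min


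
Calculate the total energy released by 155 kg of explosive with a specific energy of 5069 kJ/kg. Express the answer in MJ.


785.695 MJ

Energy = mass * specific_energy / 1000
= 155 * 5069 / 1000
= 785695 / 1000
= 785.695 MJ


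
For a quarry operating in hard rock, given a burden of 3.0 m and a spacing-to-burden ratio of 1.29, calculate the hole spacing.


3.87 m

Spacing = burden * ratio
= 3.0 * 1.29
= 3.87 m


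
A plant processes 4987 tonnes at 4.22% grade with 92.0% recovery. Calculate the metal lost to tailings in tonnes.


Total metal in feed:
= 4987 * 4.22 / 100 = 210.4514 tonnes
Metal recovered:
= 210.4514 * 92.0 / 100 = 193.615288 tonnes
Metal lost to tailings:
= 210.4514 - 193.615288
= 16.8361 tonnes

16.8361 tonnes


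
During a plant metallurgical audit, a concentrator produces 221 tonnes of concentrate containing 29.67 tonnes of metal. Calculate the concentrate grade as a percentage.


Grade = (metal in concentrate / concentrate mass) * 100
= (29.67 / 221) * 100
= 0.1342533937 * 100
= 13.4253%

13.4253%


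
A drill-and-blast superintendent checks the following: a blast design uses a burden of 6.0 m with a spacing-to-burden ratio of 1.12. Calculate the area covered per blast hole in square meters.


First, find the spacing:
Spacing = burden * ratio = 6.0 * 1.12
= 6.72 m
Then, calculate the area:
Area = burden * spacing = 6.0 * 6.72
= 40.32 m^2

40.32 m^2


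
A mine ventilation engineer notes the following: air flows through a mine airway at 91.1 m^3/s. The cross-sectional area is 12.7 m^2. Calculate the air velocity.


7.1732 m/s

Velocity = flow rate / cross-sectional area
= 91.1 / 12.7
= 7.1732 m/s


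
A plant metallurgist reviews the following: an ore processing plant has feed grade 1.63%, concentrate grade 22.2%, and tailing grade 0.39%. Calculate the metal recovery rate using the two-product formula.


Using the two-product formula:
R = 100 * c * (f - t) / (f * (c - t))
Numerator = 100 * 22.2 * (1.63 - 0.39)
= 100 * 22.2 * 1.24
= 2752.8
Denominator = 1.63 * (22.2 - 0.39)
= 1.63 * 21.81
= 35.5503
R = 2752.8 / 35.5503
= 77.4339%

77.4339%


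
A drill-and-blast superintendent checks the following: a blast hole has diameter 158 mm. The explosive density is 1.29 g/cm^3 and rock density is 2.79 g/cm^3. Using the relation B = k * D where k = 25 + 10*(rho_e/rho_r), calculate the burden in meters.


4.6805 m

First, compute k:
rho_e / rho_r = 1.29 / 2.79 = 0.4623655914
k = 25 + 10 * 0.4623655914 = 29.62365591
Then, compute burden:
B = k * D / 1000 = 29.62365591 * 158 / 1000
= 4680.537634 / 1000
= 4.6805 m


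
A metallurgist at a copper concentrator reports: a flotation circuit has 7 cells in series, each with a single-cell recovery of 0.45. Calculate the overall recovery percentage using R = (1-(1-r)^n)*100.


Complement of single-cell recovery:
1 - r = 1 - 0.45 = 0.55
Raise to power n:
(1 - r)^7 = 0.55^7 = 0.01522435234
Overall recovery:
R = (1 - 0.01522435234) * 100
= 98.4776%

98.4776%


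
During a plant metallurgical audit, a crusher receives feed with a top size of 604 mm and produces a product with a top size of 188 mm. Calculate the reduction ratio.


Reduction ratio = feed size / product size
= 604 / 188
= 3.2128

3.2128


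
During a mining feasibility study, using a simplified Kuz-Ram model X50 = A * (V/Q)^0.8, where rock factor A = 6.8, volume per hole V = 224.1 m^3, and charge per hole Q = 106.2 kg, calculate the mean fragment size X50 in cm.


12.3584 cm

Compute V/Q:
V/Q = 224.1 / 106.2 = 2.110169492
Raise to the power 0.8:
(V/Q)^0.8 = 2.110169492^0.8 = 1.817414011
Multiply by A:
X50 = 6.8 * 1.817414011
= 12.3584 cm


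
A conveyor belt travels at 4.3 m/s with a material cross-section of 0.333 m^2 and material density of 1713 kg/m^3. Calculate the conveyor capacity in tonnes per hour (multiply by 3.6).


Volumetric flow = speed * area
= 4.3 * 0.333 = 1.4319 m^3/s
Mass flow = volumetric * density
= 1.4319 * 1713 = 2452.8447 kg/s
Convert to t/h: multiply by 3.6
Capacity = 2452.8447 * 3.6
= 8830.2409 t/h

8830.2409 t/h


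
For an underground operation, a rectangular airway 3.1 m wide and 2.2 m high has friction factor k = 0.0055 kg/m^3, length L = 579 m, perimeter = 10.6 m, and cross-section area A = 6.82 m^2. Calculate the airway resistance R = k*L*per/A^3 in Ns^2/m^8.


0.1064 Ns^2/m^8

Compute the numerator:
k * L * per = 0.0055 * 579 * 10.6
= 33.7557
Compute the denominator:
A^3 = 6.82^3 = 317.214568
Resistance:
R = 33.7557 / 317.214568
= 0.1064 Ns^2/m^8


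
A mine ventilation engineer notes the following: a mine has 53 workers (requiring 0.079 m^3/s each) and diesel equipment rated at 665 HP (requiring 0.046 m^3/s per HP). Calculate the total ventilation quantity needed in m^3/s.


Airflow for workers:
Q_people = 53 * 0.079 = 4.187 m^3/s
Airflow for diesel equipment:
Q_diesel = 665 * 0.046 = 30.59 m^3/s
Total ventilation:
Q_total = 4.187 + 30.59
= 34.777 m^3/s

34.777 m^3/s


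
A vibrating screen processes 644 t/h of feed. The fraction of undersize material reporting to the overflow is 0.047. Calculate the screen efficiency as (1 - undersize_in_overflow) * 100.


Screen efficiency = (1 - fraction of undersize in overflow) * 100
= (1 - 0.047) * 100
= 0.953 * 100
= 95.3%

95.3%


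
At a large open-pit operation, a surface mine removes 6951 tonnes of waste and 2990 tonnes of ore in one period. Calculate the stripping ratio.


2.3247

Stripping ratio = waste tonnage / ore tonnage
= 6951 / 2990
= 2.3247


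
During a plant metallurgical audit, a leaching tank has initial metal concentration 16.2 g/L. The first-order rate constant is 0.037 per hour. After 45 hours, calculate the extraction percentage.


81.0809%

Compute the exponent:
-k * t = -0.037 * 45 = -1.665
Remaining concentration:
C = 16.2 * exp(-1.665)
= 16.2 * 0.189190658
= 3.064888659 g/L
Extracted = 16.2 - 3.064888659 = 13.13511134 g/L
Extraction % = 13.13511134 / 16.2 * 100
= 81.0809%


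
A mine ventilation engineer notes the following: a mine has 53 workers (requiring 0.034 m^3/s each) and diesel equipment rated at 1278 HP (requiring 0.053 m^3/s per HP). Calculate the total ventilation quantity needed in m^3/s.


Airflow for workers:
Q_people = 53 * 0.034 = 1.802 m^3/s
Airflow for diesel equipment:
Q_diesel = 1278 * 0.053 = 67.734 m^3/s
Total ventilation:
Q_total = 1.802 + 67.734
= 69.536 m^3/s

69.536 m^3/s


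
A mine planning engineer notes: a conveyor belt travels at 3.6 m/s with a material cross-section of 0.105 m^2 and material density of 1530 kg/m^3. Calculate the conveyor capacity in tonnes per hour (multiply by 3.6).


Volumetric flow = speed * area
= 3.6 * 0.105 = 0.378 m^3/s
Mass flow = volumetric * density
= 0.378 * 1530 = 578.34 kg/s
Convert to t/h: multiply by 3.6
Capacity = 578.34 * 3.6
= 2082.024 t/h

2082.024 t/h


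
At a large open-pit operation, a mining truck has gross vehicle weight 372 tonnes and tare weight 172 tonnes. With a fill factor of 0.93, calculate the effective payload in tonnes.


Maximum payload = gross - tare
= 372 - 172 = 200 tonnes
Effective payload = max payload * fill factor
= 200 * 0.93
= 186.0 tonnes

186.0 tonnes


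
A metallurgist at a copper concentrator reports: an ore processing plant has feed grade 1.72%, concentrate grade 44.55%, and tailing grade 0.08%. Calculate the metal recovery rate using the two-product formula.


Using the two-product formula:
R = 100 * c * (f - t) / (f * (c - t))
Numerator = 100 * 44.55 * (1.72 - 0.08)
= 100 * 44.55 * 1.64
= 7306.2
Denominator = 1.72 * (44.55 - 0.08)
= 1.72 * 44.47
= 76.4884
R = 7306.2 / 76.4884
= 95.5204%

95.5204%


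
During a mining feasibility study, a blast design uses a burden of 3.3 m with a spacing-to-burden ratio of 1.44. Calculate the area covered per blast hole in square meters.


15.6816 m^2

First, find the spacing:
Spacing = burden * ratio = 3.3 * 1.44
= 4.752 m
Then, calculate the area:
Area = burden * spacing = 3.3 * 4.752
= 15.6816 m^2


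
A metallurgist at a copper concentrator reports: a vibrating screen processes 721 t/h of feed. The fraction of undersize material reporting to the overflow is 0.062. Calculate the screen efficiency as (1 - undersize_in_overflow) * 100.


Screen efficiency = (1 - fraction of undersize in overflow) * 100
= (1 - 0.062) * 100
= 0.938 * 100
= 93.8%

93.8%


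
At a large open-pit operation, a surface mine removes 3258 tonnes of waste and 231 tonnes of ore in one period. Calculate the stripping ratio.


14.1039

Stripping ratio = waste tonnage / ore tonnage
= 3258 / 231
= 14.1039


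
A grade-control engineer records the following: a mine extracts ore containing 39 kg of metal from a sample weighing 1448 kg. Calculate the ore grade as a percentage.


Ore grade = (metal mass / ore mass) * 100
= (39 / 1448) * 100
= 0.02693370166 * 100
= 2.6934%

2.6934%


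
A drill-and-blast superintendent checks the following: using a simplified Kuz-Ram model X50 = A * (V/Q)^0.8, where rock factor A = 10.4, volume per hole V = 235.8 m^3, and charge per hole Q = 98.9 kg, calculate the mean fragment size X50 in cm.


Compute V/Q:
V/Q = 235.8 / 98.9 = 2.384226491
Raise to the power 0.8:
(V/Q)^0.8 = 2.384226491^0.8 = 2.003909053
Multiply by A:
X50 = 10.4 * 2.003909053
= 20.8407 cm

20.8407 cm


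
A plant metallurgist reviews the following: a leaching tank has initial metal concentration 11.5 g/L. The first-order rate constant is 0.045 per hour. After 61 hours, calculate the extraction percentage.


Compute the exponent:
-k * t = -0.045 * 61 = -2.745
Remaining concentration:
C = 11.5 * exp(-2.745)
= 11.5 * 0.06424830094
= 0.7388554609 g/L
Extracted = 11.5 - 0.7388554609 = 10.76114454 g/L
Extraction % = 10.76114454 / 11.5 * 100
= 93.5752%

93.5752%


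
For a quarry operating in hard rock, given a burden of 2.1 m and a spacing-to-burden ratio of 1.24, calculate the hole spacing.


Spacing = burden * ratio
= 2.1 * 1.24
= 2.604 m

2.604 m


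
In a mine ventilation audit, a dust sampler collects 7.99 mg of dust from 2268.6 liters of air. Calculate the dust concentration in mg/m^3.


3.522 mg/m^3

Convert liters to m^3: 1 m^3 = 1000 L
Concentration = mass / volume * 1000
= 7.99 / 2268.6 * 1000
= 0.003521995945 * 1000
= 3.522 mg/m^3


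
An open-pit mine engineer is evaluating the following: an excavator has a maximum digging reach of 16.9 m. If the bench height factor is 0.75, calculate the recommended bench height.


12.675 m

Bench height = reach * factor
= 16.9 * 0.75
= 12.675 m


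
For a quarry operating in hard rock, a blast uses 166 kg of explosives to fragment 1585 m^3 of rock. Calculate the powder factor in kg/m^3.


Powder factor = explosive mass / rock volume
= 166 / 1585
= 0.1047 kg/m^3

0.1047 kg/m^3


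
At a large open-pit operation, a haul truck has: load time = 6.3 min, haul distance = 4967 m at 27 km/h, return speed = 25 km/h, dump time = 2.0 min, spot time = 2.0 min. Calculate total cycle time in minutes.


33.2586 min

Convert haul speed to m/min: 27 * 1000/60 = 450 m/min
Haul time = 4967 / 450 = 11.03777778 min
Convert return speed to m/min: 25 * 1000/60 = 416.6666667 m/min
Return time = 4967 / 416.6666667 = 11.9208 min
Total cycle time:
= 6.3 + 11.03777778 + 2.0 + 11.9208 + 2.0
= 33.2586 min


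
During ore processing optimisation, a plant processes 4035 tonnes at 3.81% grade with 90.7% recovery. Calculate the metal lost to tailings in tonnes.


Total metal in feed:
= 4035 * 3.81 / 100 = 153.7335 tonnes
Metal recovered:
= 153.7335 * 90.7 / 100 = 139.4362845 tonnes
Metal lost to tailings:
= 153.7335 - 139.4362845
= 14.2972 tonnes

14.2972 tonnes


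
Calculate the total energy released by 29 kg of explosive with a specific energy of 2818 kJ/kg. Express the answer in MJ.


81.722 MJ

Energy = mass * specific_energy / 1000
= 29 * 2818 / 1000
= 81722 / 1000
= 81.722 MJ


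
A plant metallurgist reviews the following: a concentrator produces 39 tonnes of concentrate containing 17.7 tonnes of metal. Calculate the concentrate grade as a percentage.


45.3846%

Grade = (metal in concentrate / concentrate mass) * 100
= (17.7 / 39) * 100
= 0.4538461538 * 100
= 45.3846%


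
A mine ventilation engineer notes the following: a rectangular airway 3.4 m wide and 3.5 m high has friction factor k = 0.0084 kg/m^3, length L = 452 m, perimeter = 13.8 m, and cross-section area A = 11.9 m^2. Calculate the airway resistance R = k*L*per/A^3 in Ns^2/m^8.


0.0311 Ns^2/m^8

Compute the numerator:
k * L * per = 0.0084 * 452 * 13.8
= 52.39584
Compute the denominator:
A^3 = 11.9^3 = 1685.159
Resistance:
R = 52.39584 / 1685.159
= 0.0311 Ns^2/m^8


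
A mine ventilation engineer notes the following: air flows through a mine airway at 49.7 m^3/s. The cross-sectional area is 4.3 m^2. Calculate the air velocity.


Velocity = flow rate / cross-sectional area
= 49.7 / 4.3
= 11.5581 m/s

11.5581 m/s


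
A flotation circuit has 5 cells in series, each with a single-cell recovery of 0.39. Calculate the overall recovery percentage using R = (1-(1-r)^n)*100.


91.554%

Complement of single-cell recovery:
1 - r = 1 - 0.39 = 0.61
Raise to power n:
(1 - r)^5 = 0.61^5 = 0.0844596301
Overall recovery:
R = (1 - 0.0844596301) * 100
= 91.554%


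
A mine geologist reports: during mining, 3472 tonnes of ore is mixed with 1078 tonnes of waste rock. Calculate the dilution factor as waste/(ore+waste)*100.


Total material = ore + waste
= 3472 + 1078 = 4550 tonnes
Dilution = waste / total * 100
= 1078 / 4550 * 100
= 0.2369230769 * 100
= 23.6923%

23.6923%


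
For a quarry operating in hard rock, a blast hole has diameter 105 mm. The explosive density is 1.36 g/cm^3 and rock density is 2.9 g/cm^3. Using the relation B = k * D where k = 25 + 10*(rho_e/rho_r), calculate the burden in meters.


First, compute k:
rho_e / rho_r = 1.36 / 2.9 = 0.4689655172
k = 25 + 10 * 0.4689655172 = 29.68965517
Then, compute burden:
B = k * D / 1000 = 29.68965517 * 105 / 1000
= 3117.413793 / 1000
= 3.1174 m

3.1174 m


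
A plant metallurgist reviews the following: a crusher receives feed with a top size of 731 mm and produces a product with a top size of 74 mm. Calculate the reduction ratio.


9.8784

Reduction ratio = feed size / product size
= 731 / 74
= 9.8784


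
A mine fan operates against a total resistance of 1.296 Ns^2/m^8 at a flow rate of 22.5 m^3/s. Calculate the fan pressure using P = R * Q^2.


Compute Q^2:
Q^2 = 22.5^2 = 506.25
Compute pressure:
P = R * Q^2 = 1.296 * 506.25
= 656.1 Pa

656.1 Pa


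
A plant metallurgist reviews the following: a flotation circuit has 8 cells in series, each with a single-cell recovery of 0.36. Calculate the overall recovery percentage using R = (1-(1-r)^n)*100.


97.1853%

Complement of single-cell recovery:
1 - r = 1 - 0.36 = 0.64
Raise to power n:
(1 - r)^8 = 0.64^8 = 0.02814749767
Overall recovery:
R = (1 - 0.02814749767) * 100
= 97.1853%


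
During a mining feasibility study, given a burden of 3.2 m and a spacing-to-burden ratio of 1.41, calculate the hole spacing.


Spacing = burden * ratio
= 3.2 * 1.41
= 4.512 m

4.512 m


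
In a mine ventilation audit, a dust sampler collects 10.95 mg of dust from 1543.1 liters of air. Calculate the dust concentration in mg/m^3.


7.0961 mg/m^3

Convert liters to m^3: 1 m^3 = 1000 L
Concentration = mass / volume * 1000
= 10.95 / 1543.1 * 1000
= 0.007096105243 * 1000
= 7.0961 mg/m^3


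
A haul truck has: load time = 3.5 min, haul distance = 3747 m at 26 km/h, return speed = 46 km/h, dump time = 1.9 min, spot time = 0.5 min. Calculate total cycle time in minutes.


Convert haul speed to m/min: 26 * 1000/60 = 433.3333333 m/min
Haul time = 3747 / 433.3333333 = 8.646923077 min
Convert return speed to m/min: 46 * 1000/60 = 766.6666667 m/min
Return time = 3747 / 766.6666667 = 4.887391304 min
Total cycle time:
= 3.5 + 8.646923077 + 1.9 + 4.887391304 + 0.5
= 19.4343 min

19.4343 min


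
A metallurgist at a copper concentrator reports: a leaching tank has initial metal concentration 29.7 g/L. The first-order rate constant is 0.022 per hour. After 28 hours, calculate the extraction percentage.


Compute the exponent:
-k * t = -0.022 * 28 = -0.616
Remaining concentration:
C = 29.7 * exp(-0.616)
= 29.7 * 0.5401005246
= 16.04098558 g/L
Extracted = 29.7 - 16.04098558 = 13.65901442 g/L
Extraction % = 13.65901442 / 29.7 * 100
= 45.9899%

45.9899%


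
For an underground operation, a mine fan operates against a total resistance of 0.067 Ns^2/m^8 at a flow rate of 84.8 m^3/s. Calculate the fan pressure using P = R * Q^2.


Compute Q^2:
Q^2 = 84.8^2 = 7191.04
Compute pressure:
P = R * Q^2 = 0.067 * 7191.04
= 481.7997 Pa

481.7997 Pa


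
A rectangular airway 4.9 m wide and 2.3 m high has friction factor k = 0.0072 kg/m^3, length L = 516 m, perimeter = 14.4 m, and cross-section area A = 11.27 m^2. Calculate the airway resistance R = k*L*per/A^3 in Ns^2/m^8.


0.0374 Ns^2/m^8

Compute the numerator:
k * L * per = 0.0072 * 516 * 14.4
= 53.49888
Compute the denominator:
A^3 = 11.27^3 = 1431.435383
Resistance:
R = 53.49888 / 1431.435383
= 0.0374 Ns^2/m^8


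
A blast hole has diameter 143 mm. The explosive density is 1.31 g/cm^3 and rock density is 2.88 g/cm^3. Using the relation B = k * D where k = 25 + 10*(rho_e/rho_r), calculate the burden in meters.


4.2255 m

First, compute k:
rho_e / rho_r = 1.31 / 2.88 = 0.4548611111
k = 25 + 10 * 0.4548611111 = 29.54861111
Then, compute burden:
B = k * D / 1000 = 29.54861111 * 143 / 1000
= 4225.451389 / 1000
= 4.2255 m


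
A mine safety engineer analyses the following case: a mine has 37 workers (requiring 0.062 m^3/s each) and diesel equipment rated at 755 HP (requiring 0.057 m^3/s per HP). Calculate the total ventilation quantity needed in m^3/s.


Airflow for workers:
Q_people = 37 * 0.062 = 2.294 m^3/s
Airflow for diesel equipment:
Q_diesel = 755 * 0.057 = 43.035 m^3/s
Total ventilation:
Q_total = 2.294 + 43.035
= 45.329 m^3/s

45.329 m^3/s


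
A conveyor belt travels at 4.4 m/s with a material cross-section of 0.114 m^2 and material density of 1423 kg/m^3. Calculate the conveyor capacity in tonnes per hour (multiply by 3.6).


2569.5965 t/h

Volumetric flow = speed * area
= 4.4 * 0.114 = 0.5016 m^3/s
Mass flow = volumetric * density
= 0.5016 * 1423 = 713.7768 kg/s
Convert to t/h: multiply by 3.6
Capacity = 713.7768 * 3.6
= 2569.5965 t/h


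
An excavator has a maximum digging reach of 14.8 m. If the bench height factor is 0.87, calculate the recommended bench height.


12.876 m

Bench height = reach * factor
= 14.8 * 0.87
= 12.876 m


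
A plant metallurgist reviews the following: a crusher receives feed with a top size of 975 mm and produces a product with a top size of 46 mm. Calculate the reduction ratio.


Reduction ratio = feed size / product size
= 975 / 46
= 21.1957

21.1957


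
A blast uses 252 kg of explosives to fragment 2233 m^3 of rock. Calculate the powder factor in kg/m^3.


Powder factor = explosive mass / rock volume
= 252 / 2233
= 0.1129 kg/m^3

0.1129 kg/m^3


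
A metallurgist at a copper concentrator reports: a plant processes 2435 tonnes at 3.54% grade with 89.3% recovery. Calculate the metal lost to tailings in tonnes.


Total metal in feed:
= 2435 * 3.54 / 100 = 86.199 tonnes
Metal recovered:
= 86.199 * 89.3 / 100 = 76.975707 tonnes
Metal lost to tailings:
= 86.199 - 76.975707
= 9.2233 tonnes

9.2233 tonnes


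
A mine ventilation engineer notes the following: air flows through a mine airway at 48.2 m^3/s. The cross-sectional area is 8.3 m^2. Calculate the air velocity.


5.8072 m/s

Velocity = flow rate / cross-sectional area
= 48.2 / 8.3
= 5.8072 m/s


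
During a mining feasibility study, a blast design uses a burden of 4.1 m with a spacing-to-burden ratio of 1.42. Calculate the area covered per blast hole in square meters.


First, find the spacing:
Spacing = burden * ratio = 4.1 * 1.42
= 5.822 m
Then, calculate the area:
Area = burden * spacing = 4.1 * 5.822
= 23.8702 m^2

23.8702 m^2


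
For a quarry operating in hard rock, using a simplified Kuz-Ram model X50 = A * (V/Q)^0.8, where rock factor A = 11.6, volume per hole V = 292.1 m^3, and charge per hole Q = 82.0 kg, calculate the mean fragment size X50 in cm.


Compute V/Q:
V/Q = 292.1 / 82.0 = 3.562195122
Raise to the power 0.8:
(V/Q)^0.8 = 3.562195122^0.8 = 2.762957239
Multiply by A:
X50 = 11.6 * 2.762957239
= 32.0503 cm

32.0503 cm


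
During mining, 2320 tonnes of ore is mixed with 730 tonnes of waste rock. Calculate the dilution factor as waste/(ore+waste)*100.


Total material = ore + waste
= 2320 + 730 = 3050 tonnes
Dilution = waste / total * 100
= 730 / 3050 * 100
= 0.2393442623 * 100
= 23.9344%

23.9344%


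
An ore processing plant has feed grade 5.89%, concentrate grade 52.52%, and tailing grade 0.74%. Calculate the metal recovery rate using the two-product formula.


88.6859%

Using the two-product formula:
R = 100 * c * (f - t) / (f * (c - t))
Numerator = 100 * 52.52 * (5.89 - 0.74)
= 100 * 52.52 * 5.15
= 27047.8
Denominator = 5.89 * (52.52 - 0.74)
= 5.89 * 51.78
= 304.9842
R = 27047.8 / 304.9842
= 88.6859%


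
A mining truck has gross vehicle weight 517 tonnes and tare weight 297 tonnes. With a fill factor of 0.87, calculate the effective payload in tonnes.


191.4 tonnes

Maximum payload = gross - tare
= 517 - 297 = 220 tonnes
Effective payload = max payload * fill factor
= 220 * 0.87
= 191.4 tonnes


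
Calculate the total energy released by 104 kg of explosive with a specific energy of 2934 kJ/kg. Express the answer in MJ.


Energy = mass * specific_energy / 1000
= 104 * 2934 / 1000
= 305136 / 1000
= 305.136 MJ

305.136 MJ


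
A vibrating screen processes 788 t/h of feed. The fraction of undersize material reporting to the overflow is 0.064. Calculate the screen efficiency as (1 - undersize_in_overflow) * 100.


Screen efficiency = (1 - fraction of undersize in overflow) * 100
= (1 - 0.064) * 100
= 0.936 * 100
= 93.6%

93.6%


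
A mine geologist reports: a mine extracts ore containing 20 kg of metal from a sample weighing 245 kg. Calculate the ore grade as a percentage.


Ore grade = (metal mass / ore mass) * 100
= (20 / 245) * 100
= 0.08163265306 * 100
= 8.1633%

8.1633%


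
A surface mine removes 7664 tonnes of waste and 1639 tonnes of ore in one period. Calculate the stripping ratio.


4.676

Stripping ratio = waste tonnage / ore tonnage
= 7664 / 1639
= 4.676


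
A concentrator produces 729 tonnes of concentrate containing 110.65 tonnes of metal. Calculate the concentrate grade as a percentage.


Grade = (metal in concentrate / concentrate mass) * 100
= (110.65 / 729) * 100
= 0.1517832647 * 100
= 15.1783%

15.1783%


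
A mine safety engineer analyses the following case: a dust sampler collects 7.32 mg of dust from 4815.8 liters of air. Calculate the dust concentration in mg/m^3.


Convert liters to m^3: 1 m^3 = 1000 L
Concentration = mass / volume * 1000
= 7.32 / 4815.8 * 1000
= 0.001519996678 * 1000
= 1.52 mg/m^3

1.52 mg/m^3


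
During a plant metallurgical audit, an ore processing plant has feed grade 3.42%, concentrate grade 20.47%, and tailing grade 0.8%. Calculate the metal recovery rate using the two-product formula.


79.7239%

Using the two-product formula:
R = 100 * c * (f - t) / (f * (c - t))
Numerator = 100 * 20.47 * (3.42 - 0.8)
= 100 * 20.47 * 2.62
= 5363.14
Denominator = 3.42 * (20.47 - 0.8)
= 3.42 * 19.67
= 67.2714
R = 5363.14 / 67.2714
= 79.7239%


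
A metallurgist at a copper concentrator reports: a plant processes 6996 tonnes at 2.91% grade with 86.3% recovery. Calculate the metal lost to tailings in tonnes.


Total metal in feed:
= 6996 * 2.91 / 100 = 203.5836 tonnes
Metal recovered:
= 203.5836 * 86.3 / 100 = 175.6926468 tonnes
Metal lost to tailings:
= 203.5836 - 175.6926468
= 27.891 tonnes

27.891 tonnes


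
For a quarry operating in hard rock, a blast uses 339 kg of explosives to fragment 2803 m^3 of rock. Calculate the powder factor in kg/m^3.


Powder factor = explosive mass / rock volume
= 339 / 2803
= 0.1209 kg/m^3

0.1209 kg/m^3


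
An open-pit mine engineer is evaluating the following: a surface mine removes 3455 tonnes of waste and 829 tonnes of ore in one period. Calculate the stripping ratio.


Stripping ratio = waste tonnage / ore tonnage
= 3455 / 829
= 4.1677

4.1677


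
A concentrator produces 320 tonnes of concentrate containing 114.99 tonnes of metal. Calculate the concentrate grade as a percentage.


Grade = (metal in concentrate / concentrate mass) * 100
= (114.99 / 320) * 100
= 0.35934375 * 100
= 35.9344%

35.9344%


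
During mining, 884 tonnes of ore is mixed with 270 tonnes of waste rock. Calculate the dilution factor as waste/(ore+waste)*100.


23.3969%

Total material = ore + waste
= 884 + 270 = 1154 tonnes
Dilution = waste / total * 100
= 270 / 1154 * 100
= 0.2339688042 * 100
= 23.3969%


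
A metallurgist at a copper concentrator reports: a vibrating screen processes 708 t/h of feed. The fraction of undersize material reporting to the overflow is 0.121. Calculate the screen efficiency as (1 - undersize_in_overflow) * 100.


Screen efficiency = (1 - fraction of undersize in overflow) * 100
= (1 - 0.121) * 100
= 0.879 * 100
= 87.9%

87.9%


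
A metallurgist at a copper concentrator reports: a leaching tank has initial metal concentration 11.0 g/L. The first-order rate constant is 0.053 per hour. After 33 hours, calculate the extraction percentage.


82.6052%

Compute the exponent:
-k * t = -0.053 * 33 = -1.749
Remaining concentration:
C = 11.0 * exp(-1.749)
= 11.0 * 0.1739478043
= 1.913425847 g/L
Extracted = 11.0 - 1.913425847 = 9.086574153 g/L
Extraction % = 9.086574153 / 11.0 * 100
= 82.6052%


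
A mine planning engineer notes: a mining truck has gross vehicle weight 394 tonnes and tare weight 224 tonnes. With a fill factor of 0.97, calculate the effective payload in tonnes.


164.9 tonnes

Maximum payload = gross - tare
= 394 - 224 = 170 tonnes
Effective payload = max payload * fill factor
= 170 * 0.97
= 164.9 tonnes


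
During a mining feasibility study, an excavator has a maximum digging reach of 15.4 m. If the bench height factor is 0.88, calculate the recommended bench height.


13.552 m

Bench height = reach * factor
= 15.4 * 0.88
= 13.552 m


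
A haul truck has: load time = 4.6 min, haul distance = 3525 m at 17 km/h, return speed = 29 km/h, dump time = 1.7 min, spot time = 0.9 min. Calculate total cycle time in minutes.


26.9343 min

Convert haul speed to m/min: 17 * 1000/60 = 283.3333333 m/min
Haul time = 3525 / 283.3333333 = 12.44117647 min
Convert return speed to m/min: 29 * 1000/60 = 483.3333333 m/min
Return time = 3525 / 483.3333333 = 7.293103448 min
Total cycle time:
= 4.6 + 12.44117647 + 1.7 + 7.293103448 + 0.9
= 26.9343 min


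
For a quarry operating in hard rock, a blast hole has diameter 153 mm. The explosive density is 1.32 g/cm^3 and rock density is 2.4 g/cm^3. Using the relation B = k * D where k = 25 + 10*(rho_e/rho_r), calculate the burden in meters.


4.6665 m

First, compute k:
rho_e / rho_r = 1.32 / 2.4 = 0.55
k = 25 + 10 * 0.55 = 30.5
Then, compute burden:
B = k * D / 1000 = 30.5 * 153 / 1000
= 4666.5 / 1000
= 4.6665 m


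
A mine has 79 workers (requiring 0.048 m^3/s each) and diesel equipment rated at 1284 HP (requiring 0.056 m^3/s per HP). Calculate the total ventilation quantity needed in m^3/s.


Airflow for workers:
Q_people = 79 * 0.048 = 3.792 m^3/s
Airflow for diesel equipment:
Q_diesel = 1284 * 0.056 = 71.904 m^3/s
Total ventilation:
Q_total = 3.792 + 71.904
= 75.696 m^3/s

75.696 m^3/s


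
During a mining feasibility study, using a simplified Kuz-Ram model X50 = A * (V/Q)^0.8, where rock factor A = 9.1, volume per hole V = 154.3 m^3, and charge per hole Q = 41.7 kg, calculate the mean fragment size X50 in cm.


25.9194 cm

Compute V/Q:
V/Q = 154.3 / 41.7 = 3.700239808
Raise to the power 0.8:
(V/Q)^0.8 = 3.700239808^0.8 = 2.848287978
Multiply by A:
X50 = 9.1 * 2.848287978
= 25.9194 cm


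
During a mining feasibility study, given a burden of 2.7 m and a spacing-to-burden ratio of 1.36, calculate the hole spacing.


3.672 m

Spacing = burden * ratio
= 2.7 * 1.36
= 3.672 m


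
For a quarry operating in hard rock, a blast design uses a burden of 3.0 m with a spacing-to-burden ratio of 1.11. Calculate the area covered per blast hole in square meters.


First, find the spacing:
Spacing = burden * ratio = 3.0 * 1.11
= 3.33 m
Then, calculate the area:
Area = burden * spacing = 3.0 * 3.33
= 9.99 m^2

9.99 m^2


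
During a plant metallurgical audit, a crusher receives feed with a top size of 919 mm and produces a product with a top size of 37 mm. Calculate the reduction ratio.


Reduction ratio = feed size / product size
= 919 / 37
= 24.8378

24.8378


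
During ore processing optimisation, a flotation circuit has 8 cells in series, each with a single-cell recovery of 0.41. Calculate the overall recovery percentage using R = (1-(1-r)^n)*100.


Complement of single-cell recovery:
1 - r = 1 - 0.41 = 0.59
Raise to power n:
(1 - r)^8 = 0.59^8 = 0.01468304376
Overall recovery:
R = (1 - 0.01468304376) * 100
= 98.5317%

98.5317%


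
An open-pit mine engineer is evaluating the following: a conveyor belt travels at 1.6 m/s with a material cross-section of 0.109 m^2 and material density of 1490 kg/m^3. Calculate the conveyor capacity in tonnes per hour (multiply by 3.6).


935.4816 t/h

Volumetric flow = speed * area
= 1.6 * 0.109 = 0.1744 m^3/s
Mass flow = volumetric * density
= 0.1744 * 1490 = 259.856 kg/s
Convert to t/h: multiply by 3.6
Capacity = 259.856 * 3.6
= 935.4816 t/h


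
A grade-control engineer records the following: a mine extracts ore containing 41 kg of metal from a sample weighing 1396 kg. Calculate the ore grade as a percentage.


2.937%

Ore grade = (metal mass / ore mass) * 100
= (41 / 1396) * 100
= 0.02936962751 * 100
= 2.937%


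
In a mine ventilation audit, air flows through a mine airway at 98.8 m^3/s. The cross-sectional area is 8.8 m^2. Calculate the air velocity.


Velocity = flow rate / cross-sectional area
= 98.8 / 8.8
= 11.2273 m/s

11.2273 m/s


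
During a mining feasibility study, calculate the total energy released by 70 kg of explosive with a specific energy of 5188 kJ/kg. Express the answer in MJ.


363.16 MJ

Energy = mass * specific_energy / 1000
= 70 * 5188 / 1000
= 363160 / 1000
= 363.16 MJ
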